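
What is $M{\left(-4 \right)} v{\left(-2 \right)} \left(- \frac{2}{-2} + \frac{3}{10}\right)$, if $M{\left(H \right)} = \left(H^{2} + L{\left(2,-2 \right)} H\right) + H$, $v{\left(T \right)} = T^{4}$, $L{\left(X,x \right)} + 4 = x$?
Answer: $\frac{3744}{5} \approx 748.8$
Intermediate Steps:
$L{\left(X,x \right)} = -4 + x$
$M{\left(H \right)} = H^{2} - 5 H$ ($M{\left(H \right)} = \left(H^{2} + \left(-4 - 2\right) H\right) + H = \left(H^{2} - 6 H\right) + H = H^{2} - 5 H$)
$M{\left(-4 \right)} v{\left(-2 \right)} \left(- \frac{2}{-2} + \frac{3}{10}\right) = - 4 \left(-5 - 4\right) \left(-2\right)^{4} \left(- \frac{2}{-2} + \frac{3}{10}\right) = \left(-4\right) \left(-9\right) 16 \left(\left(-2\right) \left(- \frac{1}{2}\right) + 3 \cdot \frac{1}{10}\right) = 36 \cdot 16 \left(1 + \frac{3}{10}\right) = 576 \cdot \frac{13}{10} = \frac{3744}{5}$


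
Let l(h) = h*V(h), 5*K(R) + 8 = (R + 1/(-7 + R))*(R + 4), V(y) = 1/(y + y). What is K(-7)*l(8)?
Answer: 37/28 ≈ 1.3214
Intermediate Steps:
V(y) = 1/(2*y)
K(R) = -8/5 + (4 + R)*(R + 1/(-7 + R))/5 (K(R) = -8/5 + ((R + 1/(-7 + R))*(R + 4))/5 = -8/5 + ((R + 1/(-7 + R))*(4 + R))/5 = -8/5 + ((4 + R)*(R + 1/(-7 + R)))/5 = -8/5 + (4 + R)*(R + 1/(-7 + R))/5)
l(h) = 1/2 (l(h) = h*(1/(2*h)) = 1/2)
K(-7)*l(8) = ((60 + (-7)**3 - 35*(-7) - 3*(-7)**2)/(5*(-7 - 7)))*(1/2) = ((1/5)*(60 - 343 + 245 - 3*49)/(-14))*(1/2) = ((1/5)*(-1/14)*(60 - 343 + 245 - 147))*(1/2) = ((1/5)*(-1/14)*(-185))*(1/2) = (37/14)*(1/2) = 37/28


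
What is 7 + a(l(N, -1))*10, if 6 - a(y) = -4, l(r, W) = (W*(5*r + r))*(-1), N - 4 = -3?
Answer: 107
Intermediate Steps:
N = 1 (N = 4 - 3 = 1)
l(r, W) = -6*W*r (l(r, W) = (W*(6*r))*(-1) = (6*W*r)*(-1) = -6*W*r)
a(y) = 10 (a(y) = 6 - 1*(-4) = 6 + 4 = 10)
7 + a(l(N, -1))*10 = 7 + 10*10 = 7 + 100 = 107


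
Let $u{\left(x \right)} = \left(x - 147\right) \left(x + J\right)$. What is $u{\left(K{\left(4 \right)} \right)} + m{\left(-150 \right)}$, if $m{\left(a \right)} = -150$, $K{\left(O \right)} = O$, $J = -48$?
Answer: $6142$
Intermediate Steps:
$u{\left(x \right)} = \left(-147 + x\right) \left(-48 + x\right)$ ($u{\left(x \right)} = \left(x - 147\right) \left(x - 48\right) = \left(-147 + x\right) \left(-48 + x\right)$)
$u{\left(K{\left(4 \right)} \right)} + m{\left(-150 \right)} = \left(7056 + 4^{2} - 780\right) - 150 = \left(7056 + 16 - 780\right) - 150 = 6292 - 150 = 6142$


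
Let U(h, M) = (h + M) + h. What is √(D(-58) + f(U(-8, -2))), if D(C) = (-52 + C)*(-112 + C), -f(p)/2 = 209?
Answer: √18282 ≈ 135.21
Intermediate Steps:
U(h, M) = M + 2*h (U(h, M) = (M + h) + h = M + 2*h)
f(p) = -418 (f(p) = -2*209 = -418)
D(C) = (-112 + C)*(-52 + C)
√(D(-58) + f(U(-8, -2))) = √((5824 + (-58)² - 164*(-58)) - 418) = √((5824 + 3364 + 9512) - 418) = √(18700 - 418) = √18282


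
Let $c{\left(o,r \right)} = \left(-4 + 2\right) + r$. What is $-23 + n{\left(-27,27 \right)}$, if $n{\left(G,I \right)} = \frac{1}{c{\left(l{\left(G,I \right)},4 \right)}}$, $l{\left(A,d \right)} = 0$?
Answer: $- \frac{45}{2} \approx -22.5$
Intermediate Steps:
$c{\left(o,r \right)} = -2 + r$
$n{\left(G,I \right)} = \frac{1}{2}$ ($n{\left(G,I \right)} = \frac{1}{-2 + 4} = \frac{1}{2}$)
$-23 + n{\left(-27,27 \right)} = -23 + \frac{1}{2} = - \frac{45}{2}$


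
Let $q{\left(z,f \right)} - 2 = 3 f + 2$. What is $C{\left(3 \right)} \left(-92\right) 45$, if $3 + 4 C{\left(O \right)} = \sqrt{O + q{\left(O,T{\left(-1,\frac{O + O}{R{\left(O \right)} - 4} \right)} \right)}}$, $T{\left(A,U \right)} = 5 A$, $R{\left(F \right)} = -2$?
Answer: $3105 - 2070 i \sqrt{2} \approx 3105.0 - 2927.4 i$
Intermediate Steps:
$q{\left(z,f \right)} = 4 + 3 f$ ($q{\left(z,f \right)} = 2 + \left(3 f + 2\right) = 2 + \left(2 + 3 f\right) = 4 + 3 f$)
$C{\left(O \right)} = - \frac{3}{4} + \frac{\sqrt{-11 + O}}{4}$ ($C{\left(O \right)} = - \frac{3}{4} + \frac{\sqrt{O + \left(4 + 3 \cdot 5 \left(-1\right)\right)}}{4} = - \frac{3}{4} + \frac{\sqrt{O + \left(4 + 3 \left(-5\right)\right)}}{4} = - \frac{3}{4} + \frac{\sqrt{O + \left(4 - 15\right)}}{4} = - \frac{3}{4} + \frac{\sqrt{O - 11}}{4} = - \frac{3}{4} + \frac{\sqrt{-11 + O}}{4}$)
$C{\left(3 \right)} \left(-92\right) 45 = \left(- \frac{3}{4} + \frac{\sqrt{-11 + 3}}{4}\right) \left(-92\right) 45 = \left(- \frac{3}{4} + \frac{\sqrt{-8}}{4}\right) \left(-92\right) 45 = \left(- \frac{3}{4} + \frac{2 i \sqrt{2}}{4}\right) \left(-92\right) 45 = \left(- \frac{3}{4} + \frac{i \sqrt{2}}{2}\right) \left(-92\right) 45 = \left(69 - 46 i \sqrt{2}\right) 45 = 3105 - 2070 i \sqrt{2}$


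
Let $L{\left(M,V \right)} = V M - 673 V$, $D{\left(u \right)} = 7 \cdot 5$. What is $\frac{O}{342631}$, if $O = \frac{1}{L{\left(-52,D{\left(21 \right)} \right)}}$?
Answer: $- \frac{1}{8694261625} \approx -1.1502 \cdot 10^{-10}$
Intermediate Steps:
$D{\left(u \right)} = 35$
$L{\left(M,V \right)} = - 673 V + M V$ ($L{\left(M,V \right)} = M V - 673 V = - 673 V + M V$)
$O = - \frac{1}{25375}$ ($O = \frac{1}{35 \left(-673 - 52\right)} = \frac{1}{35 \left(-725\right)} = \frac{1}{-25375} = - \frac{1}{25375} \approx -3.9409 \cdot 10^{-5}$)
$\frac{O}{342631} = - \frac{1}{25375 \cdot 342631} = \left(- \frac{1}{25375}\right) \frac{1}{342631} = - \frac{1}{8694261625}$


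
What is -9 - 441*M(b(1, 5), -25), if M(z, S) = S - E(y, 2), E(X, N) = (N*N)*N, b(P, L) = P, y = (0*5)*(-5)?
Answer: 14544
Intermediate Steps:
y = 0 (y = 0*(-5) = 0)
E(X, N) = N**3 (E(X, N) = N**2*N = N**3)
M(z, S) = -8 + S (M(z, S) = S - 1*2**3 = S - 1*8 = S - 8 = -8 + S)
-9 - 441*M(b(1, 5), -25) = -9 - 441*(-8 - 25) = -9 - 441*(-33) = -9 + 14553 = 14544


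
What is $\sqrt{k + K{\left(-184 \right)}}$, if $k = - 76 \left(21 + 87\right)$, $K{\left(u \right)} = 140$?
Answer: $2 i \sqrt{2017} \approx 89.822 i$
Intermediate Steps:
$k = -8208$ ($k = \left(-76\right) 108 = -8208$)
$\sqrt{k + K{\left(-184 \right)}} = \sqrt{-8208 + 140} = \sqrt{-8068} = 2 i \sqrt{2017}$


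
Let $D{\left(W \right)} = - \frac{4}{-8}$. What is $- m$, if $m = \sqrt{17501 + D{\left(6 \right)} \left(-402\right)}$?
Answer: $- 10 \sqrt{173} \approx -131.53$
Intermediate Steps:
$D{\left(W \right)} = \frac{1}{2}$ ($D{\left(W \right)} = \left(-4\right) \left(- \frac{1}{8}\right) = \frac{1}{2}$)
$m = 10 \sqrt{173}$ ($m = \sqrt{17501 + \frac{1}{2} \left(-402\right)} = \sqrt{17501 - 201} = \sqrt{17300} = 10 \sqrt{173} \approx 131.53$)
$- m = - 10 \sqrt{173}$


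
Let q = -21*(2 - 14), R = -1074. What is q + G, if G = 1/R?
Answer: 270647/1074 ≈ 252.00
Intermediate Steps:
G = -1/1074 (G = 1/(-1074) = -1/1074 ≈ -0.00093110)
q = 252 (q = -21*(-12) = 252)
q + G = 252 - 1/1074 = 270647/1074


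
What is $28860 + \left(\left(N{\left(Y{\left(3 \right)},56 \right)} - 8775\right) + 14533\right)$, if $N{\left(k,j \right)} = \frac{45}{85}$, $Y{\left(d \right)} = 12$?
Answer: $\frac{588515}{17} \approx 34619.0$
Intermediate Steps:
$N{\left(k,j \right)} = \frac{9}{17}$ ($N{\left(k,j \right)} = 45 \cdot \frac{1}{85} = \frac{9}{17}$)
$28860 + \left(\left(N{\left(Y{\left(3 \right)},56 \right)} - 8775\right) + 14533\right) = 28860 + \left(\left(\frac{9}{17} - 8775\right) + 14533\right) = 28860 + \left(- \frac{149166}{17} + 14533\right) = 28860 + \frac{97895}{17} = \frac{588515}{17}$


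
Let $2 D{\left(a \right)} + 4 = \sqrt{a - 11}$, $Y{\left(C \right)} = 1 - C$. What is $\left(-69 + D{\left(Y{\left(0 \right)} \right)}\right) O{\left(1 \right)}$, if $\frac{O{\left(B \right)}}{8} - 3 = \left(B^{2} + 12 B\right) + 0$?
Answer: $-9088 + 64 i \sqrt{10} \approx -9088.0 + 202.39 i$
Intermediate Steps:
$O{\left(B \right)} = 24 + 8 B^{2} + 96 B$ ($O{\left(B \right)} = 24 + 8 \left(\left(B^{2} + 12 B\right) + 0\right) = 24 + 8 \left(B^{2} + 12 B\right) = 24 + \left(8 B^{2} + 96 B\right) = 24 + 8 B^{2} + 96 B$)
$D{\left(a \right)} = -2 + \frac{\sqrt{-11 + a}}{2}$ ($D{\left(a \right)} = -2 + \frac{\sqrt{a - 11}}{2} = -2 + \frac{\sqrt{-11 + a}}{2}$)
$\left(-69 + D{\left(Y{\left(0 \right)} \right)}\right) O{\left(1 \right)} = \left(-69 - \left(2 - \frac{\sqrt{-11 + \left(1 - 0\right)}}{2}\right)\right) \left(24 + 8 \cdot 1^{2} + 96 \cdot 1\right) = \left(-69 - \left(2 - \frac{\sqrt{-11 + \left(1 + 0\right)}}{2}\right)\right) \left(24 + 8 \cdot 1 + 96\right) = \left(-69 - \left(2 - \frac{\sqrt{-11 + 1}}{2}\right)\right) \left(24 + 8 + 96\right) = \left(-69 - \left(2 - \frac{\sqrt{-10}}{2}\right)\right) 128 = \left(-69 - \left(2 - \frac{i \sqrt{10}}{2}\right)\right) 128 = \left(-71 + \frac{i \sqrt{10}}{2}\right) 128 = -9088 + 64 i \sqrt{10}$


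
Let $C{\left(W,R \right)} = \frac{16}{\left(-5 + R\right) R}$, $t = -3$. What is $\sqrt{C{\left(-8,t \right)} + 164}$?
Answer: $\frac{\sqrt{1482}}{3} \approx 12.832$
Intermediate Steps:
$C{\left(W,R \right)} = \frac{16}{R \left(-5 + R\right)}$
$\sqrt{C{\left(-8,t \right)} + 164} = \sqrt{\frac{16}{\left(-3\right) \left(-5 - 3\right)} + 164} = \sqrt{16 \left(- \frac{1}{3}\right) \frac{1}{-8} + 164} = \sqrt{16 \left(- \frac{1}{3}\right) \left(- \frac{1}{8}\right) + 164} = \sqrt{\frac{2}{3} + 164} = \sqrt{\frac{494}{3}} = \frac{\sqrt{1482}}{3}$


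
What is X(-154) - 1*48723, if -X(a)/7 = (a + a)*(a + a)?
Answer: -712771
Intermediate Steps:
X(a) = -28*a² (X(a) = -7*(a + a)*(a + a) = -7*2*a*2*a = -28*a²)
X(-154) - 1*48723 = -28*(-154)² - 1*48723 = -28*23716 - 48723 = -664048 - 48723 = -712771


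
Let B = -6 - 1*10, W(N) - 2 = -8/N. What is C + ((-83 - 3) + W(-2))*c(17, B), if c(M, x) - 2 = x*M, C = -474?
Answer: 21126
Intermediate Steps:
W(N) = 2 - 8/N
B = -16 (B = -6 - 10 = -16)
c(M, x) = 2 + M*x (c(M, x) = 2 + x*M = 2 + M*x)
C + ((-83 - 3) + W(-2))*c(17, B) = -474 + ((-83 - 3) + (2 - 8/(-2)))*(2 + 17*(-16)) = -474 + (-86 + (2 - 8*(-1/2)))*(2 - 272) = -474 + (-86 + (2 + 4))*(-270) = -474 + (-86 + 6)*(-270) = -474 - 80*(-270) = -474 + 21600 = 21126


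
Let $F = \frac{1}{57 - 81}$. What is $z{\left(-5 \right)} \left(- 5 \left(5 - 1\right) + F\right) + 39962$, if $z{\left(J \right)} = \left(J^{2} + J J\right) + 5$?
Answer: $\frac{932633}{24} \approx 38860.0$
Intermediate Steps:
$z{\left(J \right)} = 5 + 2 J^{2}$ ($z{\left(J \right)} = \left(J^{2} + J^{2}\right) + 5 = 2 J^{2} + 5 = 5 + 2 J^{2}$)
$F = - \frac{1}{24}$ ($F = \frac{1}{-24} = - \frac{1}{24} \approx -0.041667$)
$z{\left(-5 \right)} \left(- 5 \left(5 - 1\right) + F\right) + 39962 = \left(5 + 2 \left(-5\right)^{2}\right) \left(- 5 \left(5 - 1\right) - \frac{1}{24}\right) + 39962 = \left(5 + 2 \cdot 25\right) \left(\left(-5\right) 4 - \frac{1}{24}\right) + 39962 = \left(5 + 50\right) \left(-20 - \frac{1}{24}\right) + 39962 = 55 \left(- \frac{481}{24}\right) + 39962 = - \frac{26455}{24} + 39962 = \frac{932633}{24}$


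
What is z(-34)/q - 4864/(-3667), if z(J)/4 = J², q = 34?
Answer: 26504/193 ≈ 137.33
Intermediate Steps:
z(J) = 4*J²
z(-34)/q - 4864/(-3667) = (4*(-34)²)/34 - 4864/(-3667) = (4*1156)*(1/34) - 4864*(-1/3667) = 4624*(1/34) + 256/193 = 136 + 256/193 = 26504/193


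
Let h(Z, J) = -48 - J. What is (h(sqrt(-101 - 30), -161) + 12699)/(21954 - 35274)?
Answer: -3203/3330 ≈ -0.96186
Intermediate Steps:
(h(sqrt(-101 - 30), -161) + 12699)/(21954 - 35274) = ((-48 - 1*(-161)) + 12699)/(21954 - 35274) = ((-48 + 161) + 12699)/(-13320) = (113 + 12699)*(-1/13320) = 12812*(-1/13320) = -3203/3330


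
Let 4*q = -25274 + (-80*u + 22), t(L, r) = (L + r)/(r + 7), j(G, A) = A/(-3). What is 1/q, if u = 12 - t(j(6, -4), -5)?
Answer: -3/19769 ≈ -0.00015175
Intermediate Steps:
j(G, A) = -A/3 (j(G, A) = A*(-⅓) = -A/3)
t(L, r) = (L + r)/(7 + r)
u = 83/6 (u = 12 - (-⅓*(-4) - 5)/(7 - 5) = 12 - (4/3 - 5)/2 = 12 - (-11)/(2*3) = 12 - 1*(-11/6) = 12 + 11/6 = 83/6 ≈ 13.833)
q = -19769/3 (q = (-25274 + (-80*83/6 + 22))/4 = (-25274 + (-3320/3 + 22))/4 = (-25274 - 3254/3)/4 = (¼)*(-79076/3) = -19769/3 ≈ -6589.7)
1/q = 1/(-19769/3) = -3/19769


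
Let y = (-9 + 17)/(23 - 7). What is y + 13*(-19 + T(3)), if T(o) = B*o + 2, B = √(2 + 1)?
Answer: -441/2 + 39*√3 ≈ -152.95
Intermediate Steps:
B = √3 ≈ 1.7320
y = ½ (y = 8/16 = 8*(1/16) = ½ ≈ 0.50000)
T(o) = 2 + o*√3 (T(o) = √3*o + 2 = o*√3 + 2 = 2 + o*√3)
y + 13*(-19 + T(3)) = ½ + 13*(-19 + (2 + 3*√3)) = ½ + 13*(-17 + 3*√3) = ½ + (-221 + 39*√3) = -441/2 + 39*√3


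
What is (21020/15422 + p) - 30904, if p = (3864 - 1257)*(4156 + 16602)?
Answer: 417051003132/7711 ≈ 5.4085e+7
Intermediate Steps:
p = 54116106 (p = 2607*20758 = 54116106)
(21020/15422 + p) - 30904 = (21020/15422 + 54116106) - 30904 = (21020*(1/15422) + 54116106) - 30904 = (10510/7711 + 54116106) - 30904 = 417289303876/7711 - 30904 = 417051003132/7711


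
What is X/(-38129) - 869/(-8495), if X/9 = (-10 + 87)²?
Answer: -60023942/46272265 ≈ -1.2972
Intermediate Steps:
X = 53361 (X = 9*(-10 + 87)² = 9*77² = 9*5929 = 53361)
X/(-38129) - 869/(-8495) = 53361/(-38129) - 869/(-8495) = 53361*(-1/38129) - 869*(-1/8495) = -7623/5447 + 869/8495 = -60023942/46272265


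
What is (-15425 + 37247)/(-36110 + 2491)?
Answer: -21822/33619 ≈ -0.64910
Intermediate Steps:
(-15425 + 37247)/(-36110 + 2491) = 21822/(-33619) = 21822*(-1/33619) = -21822/33619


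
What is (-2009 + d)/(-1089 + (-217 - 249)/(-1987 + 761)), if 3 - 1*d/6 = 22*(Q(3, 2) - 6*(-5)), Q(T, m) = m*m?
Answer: 3971627/667324 ≈ 5.9516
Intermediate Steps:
Q(T, m) = m²
d = -4470 (d = 18 - 132*(2² - 6*(-5)) = 18 - 132*(4 + 30) = 18 - 132*34 = 18 - 6*748 = 18 - 4488 = -4470)
(-2009 + d)/(-1089 + (-217 - 249)/(-1987 + 761)) = (-2009 - 4470)/(-1089 + (-217 - 249)/(-1987 + 761)) = -6479/(-1089 - 466/(-1226)) = -6479/(-1089 - 466*(-1/1226)) = -6479/(-1089 + 233/613) = -6479/(-667324/613) = -6479*(-613/667324) = 3971627/667324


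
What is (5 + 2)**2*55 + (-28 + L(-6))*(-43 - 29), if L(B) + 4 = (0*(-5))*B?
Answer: 4999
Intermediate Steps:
L(B) = -4 (L(B) = -4 + (0*(-5))*B = -4 + 0*B = -4 + 0 = -4)
(5 + 2)**2*55 + (-28 + L(-6))*(-43 - 29) = (5 + 2)**2*55 + (-28 - 4)*(-43 - 29) = 7**2*55 - 32*(-72) = 49*55 + 2304 = 2695 + 2304 = 4999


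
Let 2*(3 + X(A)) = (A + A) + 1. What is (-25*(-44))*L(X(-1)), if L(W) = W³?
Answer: -94325/2 ≈ -47163.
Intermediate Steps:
X(A) = -5/2 + A (X(A) = -3 + ((A + A) + 1)/2 = -3 + (2*A + 1)/2 = -3 + (1 + 2*A)/2 = -3 + (½ + A) = -5/2 + A)
(-25*(-44))*L(X(-1)) = (-25*(-44))*(-5/2 - 1)³ = 1100*(-7/2)³ = 1100*(-343/8) = -94325/2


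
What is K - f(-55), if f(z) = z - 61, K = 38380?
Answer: 38496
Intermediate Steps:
f(z) = -61 + z
K - f(-55) = 38380 - (-61 - 55) = 38380 - 1*(-116) = 38380 + 116 = 38496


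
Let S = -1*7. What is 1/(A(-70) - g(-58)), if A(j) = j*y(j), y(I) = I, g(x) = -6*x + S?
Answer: 1/4559 ≈ 0.00021935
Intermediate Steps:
S = -7
g(x) = -7 - 6*x (g(x) = -6*x - 7 = -7 - 6*x)
A(j) = j² (A(j) = j*j = j²)
1/(A(-70) - g(-58)) = 1/((-70)² - (-7 - 6*(-58))) = 1/(4900 - (-7 + 348)) = 1/(4900 - 1*341) = 1/(4900 - 341) = 1/4559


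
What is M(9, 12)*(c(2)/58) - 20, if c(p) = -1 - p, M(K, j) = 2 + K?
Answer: -1193/58 ≈ -20.569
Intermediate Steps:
M(9, 12)*(c(2)/58) - 20 = (2 + 9)*((-1 - 1*2)/58) - 20 = 11*((-1 - 2)*(1/58)) - 20 = 11*(-3*1/58) - 20 = 11*(-3/58) - 20 = -33/58 - 20 = -1193/58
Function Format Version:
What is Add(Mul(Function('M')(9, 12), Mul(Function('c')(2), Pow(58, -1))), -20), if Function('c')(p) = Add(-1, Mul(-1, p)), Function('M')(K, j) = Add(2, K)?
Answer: Rational(-1193, 58) ≈ -20.569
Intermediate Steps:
Add(Mul(Function('M')(9, 12), Mul(Function('c')(2), Pow(58, -1))), -20) = Add(Mul(Add(2, 9), Mul(Add(-1, Mul(-1, 2)), Pow(58, -1))), -20) = Add(Mul(11, Mul(Add(-1, -2), Rational(1, 58))), -20) = Add(Mul(11, Mul(-3, Rational(1, 58))), -20) = Add(Mul(11, Rational(-3, 58)), -20) = Add(Rational(-33, 58), -20) = Rational(-1193, 58)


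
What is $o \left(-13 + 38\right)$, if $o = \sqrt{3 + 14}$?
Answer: $25 \sqrt{17} \approx 103.08$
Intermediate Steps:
$o = \sqrt{17} \approx 4.1231$
$o \left(-13 + 38\right) = \sqrt{17} \left(-13 + 38\right) = \sqrt{17} \cdot 25 = 25 \sqrt{17}$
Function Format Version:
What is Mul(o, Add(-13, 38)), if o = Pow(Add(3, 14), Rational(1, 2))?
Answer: Mul(25, Pow(17, Rational(1, 2))) ≈ 103.08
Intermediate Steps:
o = Pow(17, Rational(1, 2)) ≈ 4.1231
Mul(o, Add(-13, 38)) = Mul(Pow(17, Rational(1, 2)), Add(-13, 38)) = Mul(Pow(17, Rational(1, 2)), 25) = Mul(25, Pow(17, Rational(1, 2)))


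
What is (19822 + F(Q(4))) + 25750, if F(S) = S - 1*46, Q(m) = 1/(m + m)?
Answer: 364209/8 ≈ 45526.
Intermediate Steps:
Q(m) = 1/(2*m)
F(S) = -46 + S (F(S) = S - 46 = -46 + S)
(19822 + F(Q(4))) + 25750 = (19822 + (-46 + (½)/4)) + 25750 = (19822 + (-46 + (½)*(¼))) + 25750 = (19822 + (-46 + ⅛)) + 25750 = (19822 - 367/8) + 25750 = 158209/8 + 25750 = 364209/8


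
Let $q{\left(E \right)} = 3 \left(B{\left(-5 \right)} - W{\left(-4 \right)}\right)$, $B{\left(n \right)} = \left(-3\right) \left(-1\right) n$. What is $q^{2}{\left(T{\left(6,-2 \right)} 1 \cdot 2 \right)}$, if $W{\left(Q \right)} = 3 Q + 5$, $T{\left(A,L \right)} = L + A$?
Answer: $576$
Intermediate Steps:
$T{\left(A,L \right)} = A + L$
$W{\left(Q \right)} = 5 + 3 Q$
$B{\left(n \right)} = 3 n$
$q{\left(E \right)} = -24$ ($q{\left(E \right)} = 3 \left(3 \left(-5\right) - \left(5 + 3 \left(-4\right)\right)\right) = 3 \left(-15 - \left(5 - 12\right)\right) = 3 \left(-15 - -7\right) = 3 \left(-15 + 7\right) = 3 \left(-8\right) = -24$)
$q^{2}{\left(T{\left(6,-2 \right)} 1 \cdot 2 \right)} = \left(-24\right)^{2} = 576$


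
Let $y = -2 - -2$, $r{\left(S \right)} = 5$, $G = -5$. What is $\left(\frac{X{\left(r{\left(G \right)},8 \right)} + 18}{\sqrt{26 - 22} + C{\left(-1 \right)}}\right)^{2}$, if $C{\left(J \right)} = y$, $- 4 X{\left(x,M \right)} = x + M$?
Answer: $\frac{3481}{64} \approx 54.391$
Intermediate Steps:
$X{\left(x,M \right)} = - \frac{M}{4} - \frac{x}{4}$ ($X{\left(x,M \right)} = - \frac{x + M}{4} = - \frac{M + x}{4} = - \frac{M}{4} - \frac{x}{4}$)
$y = 0$ ($y = -2 + 2 = 0$)
$C{\left(J \right)} = 0$
$\left(\frac{X{\left(r{\left(G \right)},8 \right)} + 18}{\sqrt{26 - 22} + C{\left(-1 \right)}}\right)^{2} = \left(\frac{\left(\left(- \frac{1}{4}\right) 8 - \frac{5}{4}\right) + 18}{\sqrt{26 - 22} + 0}\right)^{2} = \left(\frac{\left(-2 - \frac{5}{4}\right) + 18}{\sqrt{4} + 0}\right)^{2} = \left(\frac{- \frac{13}{4} + 18}{2 + 0}\right)^{2} = \left(\frac{59}{4 \cdot 2}\right)^{2} = \left(\frac{59}{4} \cdot \frac{1}{2}\right)^{2} = \left(\frac{59}{8}\right)^{2} = \frac{3481}{64}$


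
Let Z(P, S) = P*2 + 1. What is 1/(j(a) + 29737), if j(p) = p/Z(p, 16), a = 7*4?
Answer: 57/1695037 ≈ 3.3628e-5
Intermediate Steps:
a = 28
Z(P, S) = 1 + 2*P (Z(P, S) = 2*P + 1 = 1 + 2*P)
j(p) = p/(1 + 2*p)
1/(j(a) + 29737) = 1/(28/(1 + 2*28) + 29737) = 1/(28/(1 + 56) + 29737) = 1/(28/57 + 29737) = 1/(1695037/57) = 57/1695037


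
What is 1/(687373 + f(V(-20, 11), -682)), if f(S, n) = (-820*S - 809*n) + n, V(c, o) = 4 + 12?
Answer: 1/1225309 ≈ 8.1612e-7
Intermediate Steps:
V(c, o) = 16
f(S, n) = -820*S - 808*n
1/(687373 + f(V(-20, 11), -682)) = 1/(687373 + (-820*16 - 808*(-682))) = 1/(687373 + (-13120 + 551056)) = 1/(687373 + 537936) = 1/1225309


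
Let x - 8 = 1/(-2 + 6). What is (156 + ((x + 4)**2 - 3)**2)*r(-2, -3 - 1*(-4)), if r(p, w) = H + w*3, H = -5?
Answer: -5576545/128 ≈ -43567.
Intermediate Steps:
r(p, w) = -5 + 3*w (r(p, w) = -5 + w*3 = -5 + 3*w)
x = 33/4 (x = 8 + 1/(-2 + 6) = 8 + 1/4 = 33/4 ≈ 8.2500)
(156 + ((x + 4)**2 - 3)**2)*r(-2, -3 - 1*(-4)) = (156 + ((33/4 + 4)**2 - 3)**2)*(-5 + 3*(-3 - 1*(-4))) = (156 + ((49/4)**2 - 3)**2)*(-5 + 3*(-3 + 4)) = (156 + (2401/16 - 3)**2)*(-5 + 3*1) = (156 + (2353/16)**2)*(-5 + 3) = (156 + 5536609/256)*(-2) = (5576545/256)*(-2) = -5576545/128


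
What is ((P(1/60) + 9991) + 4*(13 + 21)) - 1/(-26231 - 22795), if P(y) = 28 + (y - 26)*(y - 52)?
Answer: 338447077691/29415600 ≈ 11506.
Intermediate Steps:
P(y) = 28 + (-52 + y)*(-26 + y) (P(y) = 28 + (-26 + y)*(-52 + y) = 28 + (-52 + y)*(-26 + y))
((P(1/60) + 9991) + 4*(13 + 21)) - 1/(-26231 - 22795) = (((1380 + (1/60)² - 78/60) + 9991) + 4*(13 + 21)) - 1/(-26231 - 22795) = (((1380 + (1/60)² - 78*1/60) + 9991) + 4*34) - 1/(-49026) = (((1380 + 1/3600 - 13/10) + 9991) + 136) - 1*(-1/49026) = ((4963321/3600 + 9991) + 136) + 1/49026 = (40930921/3600 + 136) + 1/49026 = 41420521/3600 + 1/49026 = 338447077691/29415600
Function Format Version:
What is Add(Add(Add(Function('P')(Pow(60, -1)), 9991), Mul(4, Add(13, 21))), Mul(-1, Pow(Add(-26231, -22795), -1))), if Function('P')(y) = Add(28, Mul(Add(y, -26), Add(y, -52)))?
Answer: Rational(338447077691, 29415600) ≈ 11506.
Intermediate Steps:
Function('P')(y) = Add(28, Mul(Add(-52, y), Add(-26, y))) (Function('P')(y) = Add(28, Mul(Add(-26, y), Add(-52, y))) = Add(28, Mul(Add(-52, y), Add(-26, y))))
Add(Add(Add(Function('P')(Pow(60, -1)), 9991), Mul(4, Add(13, 21))), Mul(-1, Pow(Add(-26231, -22795), -1))) = Add(Add(Add(Add(1380, Pow(Pow(60, -1), 2), Mul(-78, Pow(60, -1))), 9991), Mul(4, Add(13, 21))), Mul(-1, Pow(Add(-26231, -22795), -1))) = Add(Add(Add(Add(1380, Pow(Rational(1, 60), 2), Mul(-78, Rational(1, 60))), 9991), Mul(4, 34)), Mul(-1, Pow(-49026, -1))) = Add(Add(Add(Add(1380, Rational(1, 3600), Rational(-13, 10)), 9991), 136), Mul(-1, Rational(-1, 49026))) = Add(Add(Add(Rational(4963321, 3600), 9991), 136), Rational(1, 49026)) = Add(Add(Rational(40930921, 3600), 136), Rational(1, 49026)) = Add(Rational(41420521, 3600), Rational(1, 49026)) = Rational(338447077691, 29415600)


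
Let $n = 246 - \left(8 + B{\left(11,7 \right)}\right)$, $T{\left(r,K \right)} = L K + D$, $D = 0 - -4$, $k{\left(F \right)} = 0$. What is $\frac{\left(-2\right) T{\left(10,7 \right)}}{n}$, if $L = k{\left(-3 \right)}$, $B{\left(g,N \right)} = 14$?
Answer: $- \frac{1}{28} \approx -0.035714$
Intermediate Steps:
$D = 4$ ($D = 0 + 4 = 4$)
$L = 0$
$T{\left(r,K \right)} = 4$ ($T{\left(r,K \right)} = 0 K + 4 = 0 + 4 = 4$)
$n = 224$ ($n = 246 + \left(\left(-2\right)^{3} - 14\right) = 246 - 22 = 224$)
$\frac{\left(-2\right) T{\left(10,7 \right)}}{n} = \frac{\left(-2\right) 4}{224} = \left(-8\right) \frac{1}{224} = - \frac{1}{28}$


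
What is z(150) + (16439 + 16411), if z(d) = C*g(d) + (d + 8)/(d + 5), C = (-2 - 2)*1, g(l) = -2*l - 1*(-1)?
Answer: 5277288/155 ≈ 34047.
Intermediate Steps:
g(l) = 1 - 2*l (g(l) = -2*l + 1 = 1 - 2*l)
C = -4 (C = -4*1 = -4)
z(d) = -4 + 8*d + (8 + d)/(5 + d) (z(d) = -4*(1 - 2*d) + (d + 8)/(d + 5) = (-4 + 8*d) + (8 + d)/(5 + d) = -4 + 8*d + (8 + d)/(5 + d))
z(150) + (16439 + 16411) = (-12 + 8*150² + 37*150)/(5 + 150) + (16439 + 16411) = (-12 + 8*22500 + 5550)/155 + 32850 = (-12 + 180000 + 5550)/155 + 32850 = (1/155)*185538 + 32850 = 185538/155 + 32850 = 5277288/155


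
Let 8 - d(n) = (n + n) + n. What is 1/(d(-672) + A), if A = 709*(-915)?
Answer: -1/646711 ≈ -1.5463e-6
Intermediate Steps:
A = -648735
d(n) = 8 - 3*n (d(n) = 8 - ((n + n) + n) = 8 - (2*n + n) = 8 - 3*n)
1/(d(-672) + A) = 1/((8 - 3*(-672)) - 648735) = 1/((8 + 2016) - 648735) = 1/(2024 - 648735) = 1/(-646711) = -1/646711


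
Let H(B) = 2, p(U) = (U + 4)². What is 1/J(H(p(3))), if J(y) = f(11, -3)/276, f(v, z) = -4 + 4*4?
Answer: 23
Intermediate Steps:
p(U) = (4 + U)²
f(v, z) = 12 (f(v, z) = -4 + 16 = 12)
J(y) = 1/23 (J(y) = 12/276 = 12*(1/276) = 1/23)
1/J(H(p(3))) = 1/(1/23) = 23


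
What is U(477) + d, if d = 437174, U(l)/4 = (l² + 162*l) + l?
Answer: 1658294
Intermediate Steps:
U(l) = 4*l² + 652*l (U(l) = 4*((l² + 162*l) + l) = 4*(l² + 163*l) = 4*l² + 652*l)
U(477) + d = 4*477*(163 + 477) + 437174 = 4*477*640 + 437174 = 1221120 + 437174 = 1658294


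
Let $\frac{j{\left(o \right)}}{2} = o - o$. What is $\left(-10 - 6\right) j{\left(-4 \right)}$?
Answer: $0$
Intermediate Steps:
$j{\left(o \right)} = 0$ ($j{\left(o \right)} = 2 \left(o - o\right) = 2 \cdot 0 = 0$)
$\left(-10 - 6\right) j{\left(-4 \right)} = \left(-10 - 6\right) 0 = \left(-16\right) 0 = 0$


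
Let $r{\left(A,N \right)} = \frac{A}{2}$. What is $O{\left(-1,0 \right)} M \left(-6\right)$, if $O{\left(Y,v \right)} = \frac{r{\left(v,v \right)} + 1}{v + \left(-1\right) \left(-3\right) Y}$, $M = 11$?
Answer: $22$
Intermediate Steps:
$r{\left(A,N \right)} = \frac{A}{2}$
$O{\left(Y,v \right)} = \frac{1 + \frac{v}{2}}{v + 3 Y}$ ($O{\left(Y,v \right)} = \frac{\frac{v}{2} + 1}{v + \left(-1\right) \left(-3\right) Y} = \frac{1 + \frac{v}{2}}{v + 3 Y}$)
$O{\left(-1,0 \right)} M \left(-6\right) = \frac{2 + 0}{2 \left(0 + 3 \left(-1\right)\right)} 11 \left(-6\right) = \frac{1}{2} \frac{1}{0 - 3} \cdot 2 \cdot 11 \left(-6\right) = \frac{1}{2} \frac{1}{-3} \cdot 2 \cdot 11 \left(-6\right) = \frac{1}{2} \left(- \frac{1}{3}\right) 2 \cdot 11 \left(-6\right) = \left(- \frac{1}{3}\right) 11 \left(-6\right) = \left(- \frac{11}{3}\right) \left(-6\right) = 22$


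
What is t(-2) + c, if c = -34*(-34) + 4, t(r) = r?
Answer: 1158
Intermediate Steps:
c = 1160 (c = 1156 + 4 = 1160)
t(-2) + c = -2 + 1160 = 1158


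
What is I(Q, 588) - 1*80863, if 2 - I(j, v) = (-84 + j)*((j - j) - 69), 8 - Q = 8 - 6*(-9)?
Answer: -90383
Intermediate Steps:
Q = -54 (Q = 8 - (8 - 6*(-9)) = 8 - (8 + 54) = 8 - 1*62 = 8 - 62 = -54)
I(j, v) = -5794 + 69*j (I(j, v) = 2 - (-84 + j)*((j - j) - 69) = 2 - (-84 + j)*(0 - 69) = 2 - (-84 + j)*(-69) = 2 - (5796 - 69*j) = 2 + (-5796 + 69*j) = -5794 + 69*j)
I(Q, 588) - 1*80863 = (-5794 + 69*(-54)) - 1*80863 = (-5794 - 3726) - 80863 = -9520 - 80863 = -90383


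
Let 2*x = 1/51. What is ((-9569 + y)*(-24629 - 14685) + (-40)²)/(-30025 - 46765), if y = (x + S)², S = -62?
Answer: -167297835797/57065940 ≈ -2931.7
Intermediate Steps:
x = 1/102 (x = (½)/51 = (½)*(1/51) = 1/102 ≈ 0.0098039)
y = 39980329/10404 (y = (1/102 - 62)² = (-6323/102)² = 39980329/10404 ≈ 3842.8)
((-9569 + y)*(-24629 - 14685) + (-40)²)/(-30025 - 46765) = ((-9569 + 39980329/10404)*(-24629 - 14685) + (-40)²)/(-30025 - 46765) = (-59575547/10404*(-39314) + 1600)/(-76790) = (1171076527379/5202 + 1600)*(-1/76790) = (1171084850579/5202)*(-1/76790) = -167297835797/57065940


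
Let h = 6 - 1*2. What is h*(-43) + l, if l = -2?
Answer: -174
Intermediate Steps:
h = 4 (h = 6 - 2 = 4)
h*(-43) + l = 4*(-43) - 2 = -172 - 2 = -174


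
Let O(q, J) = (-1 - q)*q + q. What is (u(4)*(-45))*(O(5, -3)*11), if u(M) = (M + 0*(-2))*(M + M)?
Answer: 396000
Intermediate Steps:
O(q, J) = q + q*(-1 - q) (O(q, J) = q*(-1 - q) + q = q + q*(-1 - q))
u(M) = 2*M² (u(M) = (M + 0)*(2*M) = M*(2*M) = 2*M²)
(u(4)*(-45))*(O(5, -3)*11) = ((2*4²)*(-45))*(-1*5²*11) = ((2*16)*(-45))*(-1*25*11) = (32*(-45))*(-25*11) = -1440*(-275) = 396000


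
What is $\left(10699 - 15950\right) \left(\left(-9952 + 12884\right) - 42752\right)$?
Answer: $209094820$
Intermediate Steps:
$\left(10699 - 15950\right) \left(\left(-9952 + 12884\right) - 42752\right) = - 5251 \left(2932 - 42752\right) = \left(-5251\right) \left(-39820\right) = 209094820$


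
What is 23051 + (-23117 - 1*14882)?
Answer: -14948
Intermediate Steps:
23051 + (-23117 - 1*14882) = 23051 + (-23117 - 14882) = 23051 - 37999 = -14948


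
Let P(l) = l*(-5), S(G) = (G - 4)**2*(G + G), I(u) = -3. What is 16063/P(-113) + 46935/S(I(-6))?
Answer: -1037893/7910 ≈ -131.21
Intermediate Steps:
S(G) = 2*G*(-4 + G)**2 (S(G) = (-4 + G)**2*(2*G) = 2*G*(-4 + G)**2)
P(l) = -5*l
16063/P(-113) + 46935/S(I(-6)) = 16063/((-5*(-113))) + 46935/((2*(-3)*(-4 - 3)**2)) = 16063/565 + 46935/((2*(-3)*(-7)**2)) = 16063*(1/565) + 46935/((2*(-3)*49)) = 16063/565 + 46935/(-294) = 16063/565 + 46935*(-1/294) = 16063/565 - 2235/14 = -1037893/7910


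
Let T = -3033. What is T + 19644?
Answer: 16611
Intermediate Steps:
T + 19644 = -3033 + 19644 = 16611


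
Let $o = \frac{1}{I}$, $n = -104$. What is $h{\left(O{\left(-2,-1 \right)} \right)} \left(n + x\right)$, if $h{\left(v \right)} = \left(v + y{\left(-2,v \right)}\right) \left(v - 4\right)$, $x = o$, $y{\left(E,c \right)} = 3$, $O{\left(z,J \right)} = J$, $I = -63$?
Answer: $\frac{65530}{63} \approx 1040.2$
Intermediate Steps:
$o = - \frac{1}{63}$ ($o = \frac{1}{-63} = - \frac{1}{63} \approx -0.015873$)
$x = - \frac{1}{63} \approx -0.015873$
$h{\left(v \right)} = \left(-4 + v\right) \left(3 + v\right)$ ($h{\left(v \right)} = \left(v + 3\right) \left(v - 4\right) = \left(3 + v\right) \left(-4 + v\right) = \left(-4 + v\right) \left(3 + v\right)$)
$h{\left(O{\left(-2,-1 \right)} \right)} \left(n + x\right) = \left(-12 + \left(-1\right)^{2} - -1\right) \left(-104 - \frac{1}{63}\right) = \left(-12 + 1 + 1\right) \left(- \frac{6553}{63}\right) = \left(-10\right) \left(- \frac{6553}{63}\right) = \frac{65530}{63}$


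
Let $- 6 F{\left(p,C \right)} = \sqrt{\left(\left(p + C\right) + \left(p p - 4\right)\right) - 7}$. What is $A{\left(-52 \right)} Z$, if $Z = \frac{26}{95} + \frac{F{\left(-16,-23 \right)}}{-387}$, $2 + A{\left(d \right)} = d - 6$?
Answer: $- \frac{312}{19} - \frac{10 \sqrt{206}}{387} \approx -16.792$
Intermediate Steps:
$A{\left(d \right)} = -8 + d$ ($A{\left(d \right)} = -2 + \left(d - 6\right) = -2 + \left(-6 + d\right) = -8 + d$)
$F{\left(p,C \right)} = - \frac{\sqrt{-11 + C + p + p^{2}}}{6}$ ($F{\left(p,C \right)} = - \frac{\sqrt{\left(\left(p + C\right) + \left(p p - 4\right)\right) - 7}}{6} = - \frac{\sqrt{\left(\left(C + p\right) + \left(p^{2} - 4\right)\right) - 7}}{6} = - \frac{\sqrt{\left(\left(C + p\right) + \left(-4 + p^{2}\right)\right) - 7}}{6} = - \frac{\sqrt{\left(-4 + C + p + p^{2}\right) - 7}}{6} = - \frac{\sqrt{-11 + C + p + p^{2}}}{6}$)
$Z = \frac{26}{95} + \frac{\sqrt{206}}{2322}$ ($Z = \frac{26}{95} + \frac{\left(- \frac{1}{6}\right) \sqrt{-11 - 23 - 16 + \left(-16\right)^{2}}}{-387} = 26 \cdot \frac{1}{95} + - \frac{\sqrt{-11 - 23 - 16 + 256}}{6} \left(- \frac{1}{387}\right) = \frac{26}{95} + - \frac{\sqrt{206}}{6} \left(- \frac{1}{387}\right) = \frac{26}{95} + \frac{\sqrt{206}}{2322} \approx 0.27987$)
$A{\left(-52 \right)} Z = \left(-8 - 52\right) \left(\frac{26}{95} + \frac{\sqrt{206}}{2322}\right) = - 60 \left(\frac{26}{95} + \frac{\sqrt{206}}{2322}\right) = - \frac{312}{19} - \frac{10 \sqrt{206}}{387}$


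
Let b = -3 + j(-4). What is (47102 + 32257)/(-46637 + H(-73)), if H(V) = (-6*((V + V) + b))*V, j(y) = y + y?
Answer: -79359/115403 ≈ -0.68767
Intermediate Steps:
j(y) = 2*y
b = -11 (b = -3 + 2*(-4) = -3 - 8 = -11)
H(V) = V*(66 - 12*V) (H(V) = (-6*((V + V) - 11))*V = (-6*(2*V - 11))*V = (-6*(-11 + 2*V))*V = (66 - 12*V)*V = V*(66 - 12*V))
(47102 + 32257)/(-46637 + H(-73)) = (47102 + 32257)/(-46637 + 6*(-73)*(11 - 2*(-73))) = 79359/(-46637 + 6*(-73)*(11 + 146)) = 79359/(-46637 + 6*(-73)*157) = 79359/(-46637 - 68766) = 79359/(-115403) = 79359*(-1/115403) = -79359/115403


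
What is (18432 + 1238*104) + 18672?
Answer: 165856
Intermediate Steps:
(18432 + 1238*104) + 18672 = (18432 + 128752) + 18672 = 147184 + 18672 = 165856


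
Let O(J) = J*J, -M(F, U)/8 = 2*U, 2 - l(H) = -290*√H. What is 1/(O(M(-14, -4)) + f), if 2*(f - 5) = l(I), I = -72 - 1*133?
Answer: 4102/21136529 - 145*I*√205/21136529 ≈ 0.00019407 - 9.8223e-5*I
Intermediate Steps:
I = -205 (I = -72 - 133 = -205)
l(H) = 2 + 290*√H (l(H) = 2 - (-290)*√H = 2 + 290*√H)
M(F, U) = -16*U
O(J) = J²
f = 6 + 145*I*√205 (f = 5 + (2 + 290*√(-205))/2 = 5 + (2 + 290*(I*√205))/2 = 5 + (2 + 290*I*√205)/2 = 5 + (1 + 145*I*√205) = 6 + 145*I*√205 ≈ 6.0 + 2076.1*I)
1/(O(M(-14, -4)) + f) = 1/((-16*(-4))² + (6 + 145*I*√205)) = 1/(64² + (6 + 145*I*√205)) = 1/(4096 + (6 + 145*I*√205)) = 1/(4102 + 145*I*√205)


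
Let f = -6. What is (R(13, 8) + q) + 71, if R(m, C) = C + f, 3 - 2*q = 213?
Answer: -32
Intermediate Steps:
q = -105 (q = 3/2 - ½*213 = 3/2 - 213/2 = -105)
R(m, C) = -6 + C (R(m, C) = C - 6 = -6 + C)
(R(13, 8) + q) + 71 = ((-6 + 8) - 105) + 71 = (2 - 105) + 71 = -103 + 71 = -32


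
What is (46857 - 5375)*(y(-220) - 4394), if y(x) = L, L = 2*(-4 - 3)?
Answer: -182852656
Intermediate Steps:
L = -14 (L = 2*(-7) = -14)
y(x) = -14
(46857 - 5375)*(y(-220) - 4394) = (46857 - 5375)*(-14 - 4394) = 41482*(-4408) = -182852656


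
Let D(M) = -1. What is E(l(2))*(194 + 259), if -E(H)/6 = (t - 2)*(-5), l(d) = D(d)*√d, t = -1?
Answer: -40770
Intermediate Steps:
l(d) = -√d
E(H) = -90 (E(H) = -6*(-1 - 2)*(-5) = -(-18)*(-5) = -6*15 = -90)
E(l(2))*(194 + 259) = -90*(194 + 259) = -90*453 = -40770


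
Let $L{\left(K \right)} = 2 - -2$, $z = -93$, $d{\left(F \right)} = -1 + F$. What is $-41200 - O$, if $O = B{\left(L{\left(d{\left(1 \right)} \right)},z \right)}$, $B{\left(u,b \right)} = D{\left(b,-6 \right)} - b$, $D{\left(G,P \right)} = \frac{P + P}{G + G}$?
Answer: $- \frac{1280085}{31} \approx -41293.0$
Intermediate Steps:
$D{\left(G,P \right)} = \frac{P}{G}$ ($D{\left(G,P \right)} = \frac{2 P}{2 G} = 2 P \frac{1}{2 G} = \frac{P}{G}$)
$L{\left(K \right)} = 4$ ($L{\left(K \right)} = 2 + 2 = 4$)
$B{\left(u,b \right)} = - b - \frac{6}{b}$ ($B{\left(u,b \right)} = - \frac{6}{b} - b = - b - \frac{6}{b}$)
$O = \frac{2885}{31}$ ($O = \left(-1\right) \left(-93\right) - \frac{6}{-93} = 93 - - \frac{2}{31} = 93 + \frac{2}{31} = \frac{2885}{31} \approx 93.064$)
$-41200 - O = -41200 - \frac{2885}{31} = - \frac{1280085}{31}$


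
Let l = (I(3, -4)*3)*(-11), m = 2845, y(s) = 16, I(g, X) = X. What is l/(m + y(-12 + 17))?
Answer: 132/2861 ≈ 0.046138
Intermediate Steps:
l = 132 (l = -4*3*(-11) = -12*(-11) = 132)
l/(m + y(-12 + 17)) = 132/(2845 + 16) = 132/2861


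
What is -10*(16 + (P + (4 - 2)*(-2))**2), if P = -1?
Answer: -410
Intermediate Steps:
-10*(16 + (P + (4 - 2)*(-2))**2) = -10*(16 + (-1 + (4 - 2)*(-2))**2) = -10*(16 + (-1 + 2*(-2))**2) = -10*(16 + (-1 - 4)**2) = -10*(16 + (-5)**2) = -10*(16 + 25) = -10*41 = -410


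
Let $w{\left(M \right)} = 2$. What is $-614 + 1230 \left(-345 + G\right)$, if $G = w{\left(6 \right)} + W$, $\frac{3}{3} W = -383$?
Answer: $-893594$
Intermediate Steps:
$W = -383$
$G = -381$ ($G = 2 - 383 = -381$)
$-614 + 1230 \left(-345 + G\right) = -614 + 1230 \left(-345 - 381\right) = -614 + 1230 \left(-726\right) = -614 - 892980 = -893594$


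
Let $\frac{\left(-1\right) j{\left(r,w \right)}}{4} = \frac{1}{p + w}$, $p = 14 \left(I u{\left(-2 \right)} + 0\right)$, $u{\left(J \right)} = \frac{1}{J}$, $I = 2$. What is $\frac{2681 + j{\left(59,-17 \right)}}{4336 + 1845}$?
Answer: $\frac{83115}{191611} \approx 0.43377$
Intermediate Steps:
$p = -14$ ($p = 14 \left(\frac{2}{-2} + 0\right) = 14 \left(2 \left(- \frac{1}{2}\right) + 0\right) = 14 \left(-1 + 0\right) = 14 \left(-1\right) = -14$)
$j{\left(r,w \right)} = - \frac{4}{-14 + w}$
$\frac{2681 + j{\left(59,-17 \right)}}{4336 + 1845} = \frac{2681 - \frac{4}{-14 - 17}}{4336 + 1845} = \frac{2681 - \frac{4}{-31}}{6181} = \left(2681 - - \frac{4}{31}\right) \frac{1}{6181} = \left(2681 + \frac{4}{31}\right) \frac{1}{6181} = \frac{83115}{31} \cdot \frac{1}{6181} = \frac{83115}{191611}$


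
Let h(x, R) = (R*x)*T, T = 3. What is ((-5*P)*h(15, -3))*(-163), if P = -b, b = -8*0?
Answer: 0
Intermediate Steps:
b = 0
P = 0 (P = -1*0 = 0)
h(x, R) = 3*R*x (h(x, R) = (R*x)*3 = 3*R*x)
((-5*P)*h(15, -3))*(-163) = ((-5*0)*(3*(-3)*15))*(-163) = (0*(-135))*(-163) = 0*(-163) = 0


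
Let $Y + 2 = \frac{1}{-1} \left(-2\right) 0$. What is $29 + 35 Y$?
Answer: $-41$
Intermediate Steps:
$Y = -2$ ($Y = -2 + \frac{1}{-1} \left(-2\right) 0 = -2 + \left(-1\right) \left(-2\right) 0 = -2 + 2 \cdot 0 = -2 + 0 = -2$)
$29 + 35 Y = 29 + 35 \left(-2\right) = 29 - 70 = -41$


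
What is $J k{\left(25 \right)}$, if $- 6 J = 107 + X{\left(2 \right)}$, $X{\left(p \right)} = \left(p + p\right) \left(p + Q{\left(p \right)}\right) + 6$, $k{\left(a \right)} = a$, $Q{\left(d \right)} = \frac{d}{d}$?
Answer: $- \frac{3125}{6} \approx -520.83$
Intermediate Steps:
$Q{\left(d \right)} = 1$
$X{\left(p \right)} = 6 + 2 p \left(1 + p\right)$ ($X{\left(p \right)} = \left(p + p\right) \left(p + 1\right) + 6 = 2 p \left(1 + p\right) + 6 = 6 + 2 p \left(1 + p\right)$)
$J = - \frac{125}{6}$ ($J = - \frac{107 + \left(6 + 2 \cdot 2 + 2 \cdot 2^{2}\right)}{6} = - \frac{107 + \left(6 + 4 + 2 \cdot 4\right)}{6} = - \frac{107 + \left(6 + 4 + 8\right)}{6} = - \frac{107 + 18}{6} = \left(- \frac{1}{6}\right) 125 = - \frac{125}{6} \approx -20.833$)
$J k{\left(25 \right)} = \left(- \frac{125}{6}\right) 25 = - \frac{3125}{6}$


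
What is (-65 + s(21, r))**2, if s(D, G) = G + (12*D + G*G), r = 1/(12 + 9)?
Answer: 6804435121/194481 ≈ 34988.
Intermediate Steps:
r = 1/21 ≈ 0.047619
s(D, G) = G + G**2 + 12*D (s(D, G) = G + (12*D + G**2) = G + (G**2 + 12*D) = G + G**2 + 12*D)
(-65 + s(21, r))**2 = (-65 + (1/21 + (1/21)**2 + 12*21))**2 = (-65 + (1/21 + 1/441 + 252))**2 = (-65 + 111154/441)**2 = (82489/441)**2 = 6804435121/194481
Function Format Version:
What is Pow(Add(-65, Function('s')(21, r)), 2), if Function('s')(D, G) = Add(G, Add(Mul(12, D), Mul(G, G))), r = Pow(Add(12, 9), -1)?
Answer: Rational(6804435121, 194481) ≈ 34988.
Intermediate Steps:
r = Rational(1, 21) (r = Pow(21, -1) = Rational(1, 21) ≈ 0.047619)
Function('s')(D, G) = Add(G, Pow(G, 2), Mul(12, D)) (Function('s')(D, G) = Add(G, Add(Mul(12, D), Pow(G, 2))) = Add(G, Add(Pow(G, 2), Mul(12, D))) = Add(G, Pow(G, 2), Mul(12, D)))
Pow(Add(-65, Function('s')(21, r)), 2) = Pow(Add(-65, Add(Rational(1, 21), Pow(Rational(1, 21), 2), Mul(12, 21))), 2) = Pow(Add(-65, Add(Rational(1, 21), Rational(1, 441), 252)), 2) = Pow(Add(-65, Rational(111154, 441)), 2) = Pow(Rational(82489, 441), 2) = Rational(6804435121, 194481)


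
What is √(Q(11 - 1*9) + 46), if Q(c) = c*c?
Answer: 5*√2 ≈ 7.0711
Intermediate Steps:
Q(c) = c²
√(Q(11 - 1*9) + 46) = √((11 - 1*9)² + 46) = √((11 - 9)² + 46) = √(2² + 46) = √(4 + 46) = √50 = 5*√2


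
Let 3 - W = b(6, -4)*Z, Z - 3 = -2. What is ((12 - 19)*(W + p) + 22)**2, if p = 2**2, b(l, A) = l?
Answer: 225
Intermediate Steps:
Z = 1 (Z = 3 - 2 = 1)
p = 4
W = -3 (W = 3 - 6 = -3)
((12 - 19)*(W + p) + 22)**2 = ((12 - 19)*(-3 + 4) + 22)**2 = (-7*1 + 22)**2 = (-7 + 22)**2 = 15**2 = 225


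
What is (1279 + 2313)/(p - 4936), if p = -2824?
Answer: -449/970 ≈ -0.46289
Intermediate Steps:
(1279 + 2313)/(p - 4936) = (1279 + 2313)/(-2824 - 4936) = 3592/(-7760) = 3592*(-1/7760) = -449/970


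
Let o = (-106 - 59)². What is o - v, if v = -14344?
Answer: 41569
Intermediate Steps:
o = 27225 (o = (-165)² = 27225)
o - v = 27225 - 1*(-14344) = 27225 + 14344 = 41569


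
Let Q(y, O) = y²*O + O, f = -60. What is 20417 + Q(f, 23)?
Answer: 103240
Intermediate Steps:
Q(y, O) = O + O*y² (Q(y, O) = O*y² + O = O + O*y²)
20417 + Q(f, 23) = 20417 + 23*(1 + (-60)²) = 20417 + 23*(1 + 3600) = 20417 + 23*3601 = 20417 + 82823 = 103240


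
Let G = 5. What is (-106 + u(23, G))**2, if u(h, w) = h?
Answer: 6889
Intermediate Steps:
(-106 + u(23, G))**2 = (-106 + 23)**2 = (-83)**2 = 6889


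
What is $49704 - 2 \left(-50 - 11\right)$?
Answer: $49826$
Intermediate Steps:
$49704 - 2 \left(-50 - 11\right) = 49704 - 2 \left(-61\right) = 49704 - -122 = 49704 + 122 = 49826$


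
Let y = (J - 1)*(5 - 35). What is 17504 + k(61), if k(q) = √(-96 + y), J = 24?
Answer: 17504 + I*√786 ≈ 17504.0 + 28.036*I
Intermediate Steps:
y = -690 (y = (24 - 1)*(5 - 35) = 23*(-30) = -690)
k(q) = I*√786 (k(q) = √(-96 - 690) = √(-786) = I*√786)
17504 + k(61) = 17504 + I*√786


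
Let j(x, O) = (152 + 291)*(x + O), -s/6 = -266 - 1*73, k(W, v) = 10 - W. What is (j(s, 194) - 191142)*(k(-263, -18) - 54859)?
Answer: -43442923132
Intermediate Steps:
s = 2034 (s = -6*(-266 - 1*73) = -6*(-266 - 73) = -6*(-339) = 2034)
j(x, O) = 443*O + 443*x (j(x, O) = 443*(O + x) = 443*O + 443*x)
(j(s, 194) - 191142)*(k(-263, -18) - 54859) = ((443*194 + 443*2034) - 191142)*((10 - 1*(-263)) - 54859) = ((85942 + 901062) - 191142)*((10 + 263) - 54859) = (987004 - 191142)*(273 - 54859) = 795862*(-54586) = -43442923132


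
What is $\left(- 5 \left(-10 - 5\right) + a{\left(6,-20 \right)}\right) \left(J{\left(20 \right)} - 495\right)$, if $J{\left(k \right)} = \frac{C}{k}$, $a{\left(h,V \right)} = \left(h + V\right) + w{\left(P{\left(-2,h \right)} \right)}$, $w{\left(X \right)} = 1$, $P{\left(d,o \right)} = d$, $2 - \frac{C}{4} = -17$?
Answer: $- \frac{152272}{5} \approx -30454.0$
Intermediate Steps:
$C = 76$ ($C = 8 - -68 = 8 + 68 = 76$)
$a{\left(h,V \right)} = 1 + V + h$ ($a{\left(h,V \right)} = \left(h + V\right) + 1 = \left(V + h\right) + 1 = 1 + V + h$)
$J{\left(k \right)} = \frac{76}{k}$
$\left(- 5 \left(-10 - 5\right) + a{\left(6,-20 \right)}\right) \left(J{\left(20 \right)} - 495\right) = \left(- 5 \left(-10 - 5\right) + \left(1 - 20 + 6\right)\right) \left(\frac{76}{20} - 495\right) = \left(\left(-5\right) \left(-15\right) - 13\right) \left(76 \cdot \frac{1}{20} - 495\right) = \left(75 - 13\right) \left(\frac{19}{5} - 495\right) = 62 \left(- \frac{2456}{5}\right) = - \frac{152272}{5}$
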